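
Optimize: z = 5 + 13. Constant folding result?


5 + 13 = 18 at compile time
Optimized: z = 18


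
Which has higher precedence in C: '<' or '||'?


'<' is relational (level 7); '||' is logical OR (level 1)
Higher level binds tighter
'<' has higher precedence than '||'


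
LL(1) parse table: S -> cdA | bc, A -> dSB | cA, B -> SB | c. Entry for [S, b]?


For [S, b]: 'b' ∈ FIRST(bc)
Entry: S -> bc


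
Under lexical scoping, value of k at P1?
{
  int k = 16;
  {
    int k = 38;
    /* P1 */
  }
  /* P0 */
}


k declared in the same block as P1
k = 38


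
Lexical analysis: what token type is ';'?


Pattern: delimiter/punctuation
Type: PUNCTUATION


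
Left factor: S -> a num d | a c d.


Common prefix: 'a'
Factored: S -> a S', S' -> num d | c d


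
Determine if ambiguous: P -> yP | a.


right-linear, alternatives start with distinct terminals 'y' vs 'a': unique leftmost derivation
Unambiguous


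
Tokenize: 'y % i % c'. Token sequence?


Scan left to right, longest-match per lexeme
Tokens: ID(y), OP(%), ID(i), OP(%), ID(c)


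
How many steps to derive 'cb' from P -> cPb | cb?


Derivation: P => cb
Steps: 1


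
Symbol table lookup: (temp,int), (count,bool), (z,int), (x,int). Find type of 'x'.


Lookup 'x' → type int


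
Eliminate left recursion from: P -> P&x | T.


Left-recursive alternatives: P&x; non-recursive: T
Introduce P': P -> TP', P' -> &xP' | ε


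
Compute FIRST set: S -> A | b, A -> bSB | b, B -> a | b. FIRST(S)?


Per alternative of S: FIRST(A) = {b}; FIRST(b) = {b}
FIRST(S) = {b}


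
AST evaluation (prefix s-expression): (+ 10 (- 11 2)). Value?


Evaluate inner: (- 11 2) = 9
Evaluate root: (+ 10 9) = 19
Result: 19


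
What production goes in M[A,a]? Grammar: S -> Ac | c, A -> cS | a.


For [A, a]: 'a' ∈ FIRST(a)
Entry: A -> a


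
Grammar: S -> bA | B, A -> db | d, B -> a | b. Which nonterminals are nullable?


A nonterminal is nullable iff some alternative derives ε (directly, or every symbol in it is nullable)
Nullable: {}


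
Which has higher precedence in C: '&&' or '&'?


'&' is bitwise AND (level 5); '&&' is logical AND (level 2)
Higher level binds tighter
'&' has higher precedence than '&&'


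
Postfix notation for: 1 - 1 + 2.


Left to right (same or higher precedence on left)
Postfix: 1 1 - 2 +


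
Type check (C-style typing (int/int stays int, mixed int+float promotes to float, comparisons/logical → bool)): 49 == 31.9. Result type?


Operand types: int == float
Rule: comparison yields bool
Result type: bool


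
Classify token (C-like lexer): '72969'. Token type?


Pattern: digits only
Type: INTEGER_LITERAL


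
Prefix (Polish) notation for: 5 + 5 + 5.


left-to-right (same/higher precedence on left): tree is (+ (+ 5 5) 5)
Prefix: + + 5 5 5


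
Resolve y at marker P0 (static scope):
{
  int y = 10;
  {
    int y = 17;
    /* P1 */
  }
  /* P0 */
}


y declared in the same block as P0
y = 10


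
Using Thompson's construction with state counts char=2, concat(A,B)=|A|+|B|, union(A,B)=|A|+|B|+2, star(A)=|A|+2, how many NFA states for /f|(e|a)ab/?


Syntax tree has 5 char leaf(s), 2 union(s), 0 star(s)
chars contribute 5×2 = 10; each union adds +2; each star adds +2
Total: 10 + 4 + 0 = 14 states


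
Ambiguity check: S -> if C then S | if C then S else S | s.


dangling else: 'if C then if C then s else s' parses two ways
Ambiguous


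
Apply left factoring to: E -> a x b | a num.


Common prefix: 'a'
Factored: E -> a E', E' -> x b | num


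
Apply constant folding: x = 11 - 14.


11 - 14 = -3 at compile time
Optimized: x = -3


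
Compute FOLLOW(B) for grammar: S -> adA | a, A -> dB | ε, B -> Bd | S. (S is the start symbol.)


$ ∈ FOLLOW(S). For each A -> αBβ: add FIRST(β)\{ε} to FOLLOW(B); if β nullable, add FOLLOW(A).
FOLLOW(B) = {$, d}


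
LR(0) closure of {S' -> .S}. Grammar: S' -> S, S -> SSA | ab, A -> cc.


Start: S' -> .S
For each item with dot before a nonterminal B, add B -> .γ for every B-production
Closure: [S' -> .S, S -> .SSA, S -> .ab]


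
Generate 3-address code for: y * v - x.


Break into single-operator statements:
t1 = y * v
t2 = t1 - x


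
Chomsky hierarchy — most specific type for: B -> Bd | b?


Left-linear: every RHS is a terminal or one nonterminal followed by a terminal
Classification: Type 3 (Regular)


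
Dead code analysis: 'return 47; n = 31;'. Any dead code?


statement follows a return and is unreachable
Dead: 'n = 31'


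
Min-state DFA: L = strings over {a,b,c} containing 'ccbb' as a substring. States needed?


KMP-style automaton: 4 progress states + 1 absorbing accept = 5
Minimal DFA: 5 states


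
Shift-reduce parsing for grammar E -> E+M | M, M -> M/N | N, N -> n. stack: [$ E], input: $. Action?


start symbol E on stack, input exhausted
Action: accept


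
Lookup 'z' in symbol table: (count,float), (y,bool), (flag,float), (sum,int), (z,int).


Lookup 'z' → type int


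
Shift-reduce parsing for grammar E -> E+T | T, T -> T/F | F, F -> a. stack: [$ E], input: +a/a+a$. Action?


shift '+' to continue E -> E+T
Action: shift


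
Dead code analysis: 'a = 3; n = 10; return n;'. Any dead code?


a is assigned but never read
Dead: 'a = 3'


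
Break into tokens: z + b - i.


Scan left to right, longest-match per lexeme
Tokens: ID(z), OP(+), ID(b), OP(-), ID(i)


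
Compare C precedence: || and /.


'/' is multiplicative (level 10); '||' is logical OR (level 1)
Higher level binds tighter
'/' has higher precedence than '||'


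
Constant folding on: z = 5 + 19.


5 + 19 = 24 at compile time
Optimized: z = 24


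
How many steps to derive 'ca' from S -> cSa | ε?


Derivation: S => cSa => ca
Steps: 2


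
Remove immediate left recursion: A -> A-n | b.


Left-recursive alternatives: A-n; non-recursive: b
Introduce A': A -> bA', A' -> -nA' | ε


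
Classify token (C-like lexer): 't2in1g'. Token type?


Pattern: letter/underscore followed by alphanumerics, not a keyword
Type: IDENTIFIER


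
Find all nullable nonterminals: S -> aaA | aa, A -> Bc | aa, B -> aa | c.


A nonterminal is nullable iff some alternative derives ε (directly, or every symbol in it is nullable)
Nullable: {}


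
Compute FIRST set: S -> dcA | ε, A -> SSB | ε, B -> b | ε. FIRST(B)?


Per alternative of B: FIRST(b) = {b}; FIRST(ε) = {ε}
FIRST(B) = {b, ε}


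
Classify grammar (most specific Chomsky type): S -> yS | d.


Right-linear: every RHS is a terminal or a terminal followed by one nonterminal
Classification: Type 3 (Regular)


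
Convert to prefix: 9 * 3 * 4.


left-to-right (same/higher precedence on left): tree is (* (* 9 3) 4)
Prefix: * * 9 3 4


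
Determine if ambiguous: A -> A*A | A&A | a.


'a*a&a' has two parse trees (no precedence encoded between * and &)
Ambiguous


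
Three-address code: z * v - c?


Break into single-operator statements:
t1 = z * v
t2 = t1 - c


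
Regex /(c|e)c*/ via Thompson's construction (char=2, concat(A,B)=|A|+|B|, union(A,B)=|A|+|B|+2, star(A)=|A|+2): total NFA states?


Syntax tree has 3 char leaf(s), 1 union(s), 1 star(s)
chars contribute 3×2 = 6; each union adds +2; each star adds +2
Total: 6 + 2 + 2 = 10 states


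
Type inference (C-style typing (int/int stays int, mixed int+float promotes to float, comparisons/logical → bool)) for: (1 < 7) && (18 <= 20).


Operand types: bool && bool
Rule: logical operators take bool operands and yield bool
Result type: bool


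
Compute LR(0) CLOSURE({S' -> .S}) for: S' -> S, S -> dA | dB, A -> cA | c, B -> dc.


Start: S' -> .S
For each item with dot before a nonterminal B, add B -> .γ for every B-production
Closure: [S' -> .S, S -> .dA, S -> .dB]


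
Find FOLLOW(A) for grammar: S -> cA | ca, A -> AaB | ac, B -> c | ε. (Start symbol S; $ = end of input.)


$ ∈ FOLLOW(S). For each A -> αBβ: add FIRST(β)\{ε} to FOLLOW(B); if β nullable, add FOLLOW(A).
FOLLOW(A) = {$, a}


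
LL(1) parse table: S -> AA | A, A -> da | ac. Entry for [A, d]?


For [A, d]: 'd' ∈ FIRST(da)
Entry: A -> da


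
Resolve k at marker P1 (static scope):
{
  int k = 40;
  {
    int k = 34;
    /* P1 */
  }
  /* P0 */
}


k declared in the same block as P1
k = 34


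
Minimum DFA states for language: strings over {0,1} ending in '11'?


Track the longest suffix of input matching a prefix of '11': 3 classes (prefixes of length 0..2)
Minimal DFA: 3 states


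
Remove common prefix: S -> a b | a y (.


Common prefix: 'a'
Factored: S -> a S', S' -> b | y (


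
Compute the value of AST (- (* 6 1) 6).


Evaluate inner: (* 6 1) = 6
Evaluate root: (- 6 6) = 0
Result: 0


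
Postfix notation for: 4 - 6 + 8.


Left to right (same or higher precedence on left)
Postfix: 4 6 - 8 +


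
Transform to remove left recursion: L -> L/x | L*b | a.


Left-recursive alternatives: L/x, L*b; non-recursive: a
Introduce L': L -> aL', L' -> /xL' | *bL' | ε


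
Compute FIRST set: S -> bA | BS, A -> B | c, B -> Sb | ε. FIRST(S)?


Per alternative of S: FIRST(bA) = {b}; FIRST(BS) = {b}
FIRST(S) = {b}


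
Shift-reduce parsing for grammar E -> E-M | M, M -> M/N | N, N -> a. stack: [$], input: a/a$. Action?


no handle on stack; shift 'a'
Action: shift


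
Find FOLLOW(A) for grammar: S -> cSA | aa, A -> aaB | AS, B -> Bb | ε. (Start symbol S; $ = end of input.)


$ ∈ FOLLOW(S). For each A -> αBβ: add FIRST(β)\{ε} to FOLLOW(B); if β nullable, add FOLLOW(A).
FOLLOW(A) = {$, a, c}


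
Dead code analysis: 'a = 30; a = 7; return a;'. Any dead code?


first assignment to a is overwritten before any read
Dead: 'a = 30'


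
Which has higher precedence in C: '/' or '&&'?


'/' is multiplicative (level 10); '&&' is logical AND (level 2)
Higher level binds tighter
'/' has higher precedence than '&&'


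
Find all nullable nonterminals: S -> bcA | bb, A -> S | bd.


A nonterminal is nullable iff some alternative derives ε (directly, or every symbol in it is nullable)
Nullable: {}


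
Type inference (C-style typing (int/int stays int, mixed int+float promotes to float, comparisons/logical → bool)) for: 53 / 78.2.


Operand types: int / float
Rule: mixed int/float promotes to float; int/int stays int
Result type: float


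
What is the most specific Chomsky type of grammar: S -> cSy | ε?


Single nonterminal LHS, but c^n y^n is not regular
Classification: Type 2 (Context-Free)


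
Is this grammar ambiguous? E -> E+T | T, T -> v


precedence layered via separate nonterminal T: deterministic
Unambiguous


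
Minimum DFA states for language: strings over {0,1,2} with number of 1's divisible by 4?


Track (count of 1) mod 4: states 0..3, accept at 0
Minimal DFA: 4 states


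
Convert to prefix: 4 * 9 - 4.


left-to-right (same/higher precedence on left): tree is (- (* 4 9) 4)
Prefix: - * 4 9 4


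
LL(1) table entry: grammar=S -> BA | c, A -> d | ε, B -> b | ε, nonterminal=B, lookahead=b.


For [B, b]: 'b' ∈ FIRST(b)
Entry: B -> b


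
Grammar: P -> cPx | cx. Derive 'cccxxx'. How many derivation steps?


Derivation: P => cPx => ccPxx => cccxxx
Steps: 3


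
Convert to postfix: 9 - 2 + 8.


Left to right (same or higher precedence on left)
Postfix: 9 2 - 8 +


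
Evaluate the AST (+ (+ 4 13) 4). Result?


Evaluate inner: (+ 4 13) = 17
Evaluate root: (+ 17 4) = 21
Result: 21


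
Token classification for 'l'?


Pattern: letter/underscore followed by alphanumerics, not a keyword
Type: IDENTIFIER


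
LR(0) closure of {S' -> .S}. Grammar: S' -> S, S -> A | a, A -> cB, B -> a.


Start: S' -> .S
For each item with dot before a nonterminal B, add B -> .γ for every B-production
Closure: [S' -> .S, S -> .A, S -> .a, A -> .cB]


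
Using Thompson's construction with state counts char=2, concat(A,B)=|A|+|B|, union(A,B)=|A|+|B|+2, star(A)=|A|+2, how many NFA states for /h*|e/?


Syntax tree has 2 char leaf(s), 1 union(s), 1 star(s)
chars contribute 2×2 = 4; each union adds +2; each star adds +2
Total: 4 + 2 + 2 = 8 states


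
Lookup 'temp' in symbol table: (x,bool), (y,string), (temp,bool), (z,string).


Lookup 'temp' → type bool


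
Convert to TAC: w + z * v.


Break into single-operator statements:
t1 = z * v
t2 = w + t1


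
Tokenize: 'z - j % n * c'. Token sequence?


Scan left to right, longest-match per lexeme
Tokens: ID(z), OP(-), ID(j), OP(%), ID(n), OP(*), ID(c)


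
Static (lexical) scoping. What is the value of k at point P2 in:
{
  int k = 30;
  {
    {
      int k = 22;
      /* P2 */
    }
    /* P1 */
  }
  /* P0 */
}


k declared in the same block as P2
k = 22


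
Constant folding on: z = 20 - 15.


20 - 15 = 5 at compile time
Optimized: z = 5


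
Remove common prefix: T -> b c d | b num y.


Common prefix: 'b'
Factored: T -> b T', T' -> c d | num y


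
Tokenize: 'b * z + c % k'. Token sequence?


Scan left to right, longest-match per lexeme
Tokens: ID(b), OP(*), ID(z), OP(+), ID(c), OP(%), ID(k)


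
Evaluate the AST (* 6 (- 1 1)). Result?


Evaluate inner: (- 1 1) = 0
Evaluate root: (* 6 0) = 0
Result: 0


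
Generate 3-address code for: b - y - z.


Break into single-operator statements:
t1 = b - y
t2 = t1 - z


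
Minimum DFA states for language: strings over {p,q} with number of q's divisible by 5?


Track (count of q) mod 5: states 0..4, accept at 0
Minimal DFA: 5 states


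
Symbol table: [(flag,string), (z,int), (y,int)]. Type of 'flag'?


Lookup 'flag' → type string


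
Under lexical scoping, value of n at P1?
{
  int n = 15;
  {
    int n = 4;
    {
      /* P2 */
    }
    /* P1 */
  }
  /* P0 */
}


n declared in the same block as P1
n = 4


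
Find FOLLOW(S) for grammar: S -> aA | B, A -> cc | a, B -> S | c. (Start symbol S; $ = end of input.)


$ ∈ FOLLOW(S). For each A -> αBβ: add FIRST(β)\{ε} to FOLLOW(B); if β nullable, add FOLLOW(A).
FOLLOW(S) = {$}


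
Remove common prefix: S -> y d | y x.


Common prefix: 'y'
Factored: S -> y S', S' -> d | x


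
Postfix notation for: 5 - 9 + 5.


Left to right (same or higher precedence on left)
Postfix: 5 9 - 5 +


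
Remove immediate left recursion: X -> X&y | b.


Left-recursive alternatives: X&y; non-recursive: b
Introduce X': X -> bX', X' -> &yX' | ε


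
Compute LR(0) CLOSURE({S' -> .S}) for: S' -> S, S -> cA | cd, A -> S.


Start: S' -> .S
For each item with dot before a nonterminal B, add B -> .γ for every B-production
Closure: [S' -> .S, S -> .cA, S -> .cd]


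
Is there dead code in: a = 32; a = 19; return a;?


first assignment to a is overwritten before any read
Dead: 'a = 32'


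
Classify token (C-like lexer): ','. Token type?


Pattern: delimiter/punctuation
Type: PUNCTUATION


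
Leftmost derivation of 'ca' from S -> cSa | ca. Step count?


Derivation: S => ca
Steps: 1


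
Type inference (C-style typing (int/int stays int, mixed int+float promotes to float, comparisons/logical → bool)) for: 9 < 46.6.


Operand types: int < float
Rule: comparison yields bool
Result type: bool


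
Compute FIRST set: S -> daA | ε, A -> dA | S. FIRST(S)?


Per alternative of S: FIRST(daA) = {d}; FIRST(ε) = {ε}
FIRST(S) = {d, ε}


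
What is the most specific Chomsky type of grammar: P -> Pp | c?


Left-linear: every RHS is a terminal or one nonterminal followed by a terminal
Classification: Type 3 (Regular)


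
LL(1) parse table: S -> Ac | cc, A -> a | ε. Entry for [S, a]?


For [S, a]: 'a' ∈ FIRST(Ac)
Entry: S -> Ac


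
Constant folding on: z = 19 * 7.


19 * 7 = 133 at compile time
Optimized: z = 133


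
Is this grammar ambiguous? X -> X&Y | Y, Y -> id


precedence layered via separate nonterminal Y: deterministic
Unambiguous


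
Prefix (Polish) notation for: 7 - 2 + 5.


left-to-right (same/higher precedence on left): tree is (+ (- 7 2) 5)
Prefix: + - 7 2 5


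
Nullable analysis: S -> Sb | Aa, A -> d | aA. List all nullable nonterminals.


A nonterminal is nullable iff some alternative derives ε (directly, or every symbol in it is nullable)
Nullable: {}


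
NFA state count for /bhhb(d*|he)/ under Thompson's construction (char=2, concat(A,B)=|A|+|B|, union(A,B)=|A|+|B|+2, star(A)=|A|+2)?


Syntax tree has 7 char leaf(s), 1 union(s), 1 star(s)
chars contribute 7×2 = 14; each union adds +2; each star adds +2
Total: 14 + 2 + 2 = 18 states


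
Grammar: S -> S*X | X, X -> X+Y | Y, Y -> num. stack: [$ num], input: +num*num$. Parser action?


'num' on top is the handle for Y -> num
Action: reduce (Y -> num)


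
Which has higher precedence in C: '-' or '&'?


'-' is additive (level 9); '&' is bitwise AND (level 5)
Higher level binds tighter
'-' has higher precedence than '&'


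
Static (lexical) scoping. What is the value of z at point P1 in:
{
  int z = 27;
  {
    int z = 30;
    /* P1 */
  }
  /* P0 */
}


z declared in the same block as P1
z = 30


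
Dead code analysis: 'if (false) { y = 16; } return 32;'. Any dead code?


condition is constant false, so the whole block is unreachable
Dead: 'if (false) { y = 16; }'


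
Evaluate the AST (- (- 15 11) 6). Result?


Evaluate inner: (- 15 11) = 4
Evaluate root: (- 4 6) = -2
Result: -2


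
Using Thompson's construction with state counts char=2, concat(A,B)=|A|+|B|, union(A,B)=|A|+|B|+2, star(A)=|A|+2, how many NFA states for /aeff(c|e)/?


Syntax tree has 6 char leaf(s), 1 union(s), 0 star(s)
chars contribute 6×2 = 12; each union adds +2; each star adds +2
Total: 12 + 2 + 0 = 14 states


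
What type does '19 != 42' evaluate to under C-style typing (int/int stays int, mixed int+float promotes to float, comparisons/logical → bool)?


Operand types: int != int
Rule: comparison yields bool
Result type: bool


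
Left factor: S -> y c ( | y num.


Common prefix: 'y'
Factored: S -> y S', S' -> c ( | num


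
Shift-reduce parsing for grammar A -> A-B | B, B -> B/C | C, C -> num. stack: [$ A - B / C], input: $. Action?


handle 'B/C' on top
Action: reduce (B -> B/C)


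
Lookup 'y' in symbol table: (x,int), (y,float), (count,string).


Lookup 'y' → type float


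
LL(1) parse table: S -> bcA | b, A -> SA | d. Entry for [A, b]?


For [A, b]: 'b' ∈ FIRST(SA)
Entry: A -> SA


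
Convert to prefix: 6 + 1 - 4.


left-to-right (same/higher precedence on left): tree is (- (+ 6 1) 4)
Prefix: - + 6 1 4


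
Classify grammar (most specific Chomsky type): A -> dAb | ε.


Single nonterminal LHS, but d^n b^n is not regular
Classification: Type 2 (Context-Free)


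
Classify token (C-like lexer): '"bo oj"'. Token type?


Pattern: double-quoted sequence
Type: STRING_LITERAL


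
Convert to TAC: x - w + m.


Break into single-operator statements:
t1 = x - w
t2 = t1 + m


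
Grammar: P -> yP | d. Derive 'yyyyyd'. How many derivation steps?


Derivation: P => yP => yyP => yyyP => yyyyP => yyyyyP => yyyyyd
Steps: 6


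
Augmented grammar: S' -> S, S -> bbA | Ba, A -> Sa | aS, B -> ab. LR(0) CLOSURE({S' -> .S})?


Start: S' -> .S
For each item with dot before a nonterminal B, add B -> .γ for every B-production
Closure: [S' -> .S, S -> .bbA, S -> .Ba, B -> .ab]


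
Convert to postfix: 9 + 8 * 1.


* has higher precedence, evaluate 8*1 first
Postfix: 9 8 1 * +


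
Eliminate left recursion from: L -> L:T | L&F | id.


Left-recursive alternatives: L:T, L&F; non-recursive: id
Introduce L': L -> idL', L' -> :TL' | &FL' | ε


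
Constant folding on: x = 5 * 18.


5 * 18 = 90 at compile time
Optimized: x = 90


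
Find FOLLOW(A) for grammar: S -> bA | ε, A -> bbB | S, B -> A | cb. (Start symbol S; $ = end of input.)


$ ∈ FOLLOW(S). For each A -> αBβ: add FIRST(β)\{ε} to FOLLOW(B); if β nullable, add FOLLOW(A).
FOLLOW(A) = {$}


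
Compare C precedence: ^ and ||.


'^' is bitwise XOR (level 4); '||' is logical OR (level 1)
Higher level binds tighter
'^' has higher precedence than '||'


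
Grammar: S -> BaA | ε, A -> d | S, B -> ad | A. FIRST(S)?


Per alternative of S: FIRST(BaA) = {a, d}; FIRST(ε) = {ε}
FIRST(S) = {a, d, ε}


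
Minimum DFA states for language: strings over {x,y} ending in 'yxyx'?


Track the longest suffix of input matching a prefix of 'yxyx': 5 classes (prefixes of length 0..4)
Minimal DFA: 5 states


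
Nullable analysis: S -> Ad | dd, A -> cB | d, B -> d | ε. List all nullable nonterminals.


A nonterminal is nullable iff some alternative derives ε (directly, or every symbol in it is nullable)
Nullable: {B}


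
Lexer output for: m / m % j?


Scan left to right, longest-match per lexeme
Tokens: ID(m), OP(/), ID(m), OP(%), ID(j)


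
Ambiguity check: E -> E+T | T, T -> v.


precedence layered via separate nonterminal T: deterministic
Unambiguous


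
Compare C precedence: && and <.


'<' is relational (level 7); '&&' is logical AND (level 2)
Higher level binds tighter
'<' has higher precedence than '&&'


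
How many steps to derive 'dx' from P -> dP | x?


Derivation: P => dP => dx
Steps: 2


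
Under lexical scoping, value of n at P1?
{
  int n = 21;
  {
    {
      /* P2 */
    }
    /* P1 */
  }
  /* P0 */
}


P1's block does not declare n; resolves to the enclosing declaration at depth 0
n = 21


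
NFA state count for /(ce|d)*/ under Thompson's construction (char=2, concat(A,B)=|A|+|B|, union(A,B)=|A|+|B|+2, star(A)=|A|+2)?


Syntax tree has 3 char leaf(s), 1 union(s), 1 star(s)
chars contribute 3×2 = 6; each union adds +2; each star adds +2
Total: 6 + 2 + 2 = 10 states


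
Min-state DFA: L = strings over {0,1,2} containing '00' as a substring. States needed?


KMP-style automaton: 2 progress states + 1 absorbing accept = 3
Minimal DFA: 3 states


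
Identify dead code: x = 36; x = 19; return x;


first assignment to x is overwritten before any read
Dead: 'x = 36'


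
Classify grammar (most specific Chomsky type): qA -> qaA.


LHS has context (more than one symbol) and |LHS| ≤ |RHS|
Classification: Type 1 (Context-Sensitive)


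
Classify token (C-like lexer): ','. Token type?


Pattern: delimiter/punctuation
Type: PUNCTUATION


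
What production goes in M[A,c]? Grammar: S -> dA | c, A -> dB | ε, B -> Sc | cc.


For [A, c]: ε is nullable and 'c' ∈ FOLLOW(A)
Entry: A -> ε


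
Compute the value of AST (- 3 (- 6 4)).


Evaluate inner: (- 6 4) = 2
Evaluate root: (- 3 2) = 1
Result: 1


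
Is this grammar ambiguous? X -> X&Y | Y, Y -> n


precedence layered via separate nonterminal Y: deterministic
Unambiguous


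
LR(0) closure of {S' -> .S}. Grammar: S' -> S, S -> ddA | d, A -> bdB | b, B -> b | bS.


Start: S' -> .S
For each item with dot before a nonterminal B, add B -> .γ for every B-production
Closure: [S' -> .S, S -> .ddA, S -> .d]


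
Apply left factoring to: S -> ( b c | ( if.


Common prefix: '('
Factored: S -> ( S', S' -> b c | if


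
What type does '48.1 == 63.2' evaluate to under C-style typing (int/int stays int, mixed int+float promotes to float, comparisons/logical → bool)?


Operand types: float == float
Rule: comparison yields bool
Result type: bool


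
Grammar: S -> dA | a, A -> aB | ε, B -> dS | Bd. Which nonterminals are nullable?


A nonterminal is nullable iff some alternative derives ε (directly, or every symbol in it is nullable)
Nullable: {A}


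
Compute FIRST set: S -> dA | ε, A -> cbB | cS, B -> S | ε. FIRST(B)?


Per alternative of B: FIRST(S) = {d, ε}; FIRST(ε) = {ε}
FIRST(B) = {d, ε}


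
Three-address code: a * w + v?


Break into single-operator statements:
t1 = a * w
t2 = t1 + v


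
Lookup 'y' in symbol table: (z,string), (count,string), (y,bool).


Lookup 'y' → type bool


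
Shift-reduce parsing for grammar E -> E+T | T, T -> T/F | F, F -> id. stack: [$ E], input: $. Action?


start symbol E on stack, input exhausted
Action: accept


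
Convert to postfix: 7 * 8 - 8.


Left to right (same or higher precedence on left)
Postfix: 7 8 * 8 -


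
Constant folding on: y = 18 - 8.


18 - 8 = 10 at compile time
Optimized: y = 10


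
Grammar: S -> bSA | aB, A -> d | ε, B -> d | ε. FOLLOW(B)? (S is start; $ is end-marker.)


$ ∈ FOLLOW(S). For each A -> αBβ: add FIRST(β)\{ε} to FOLLOW(B); if β nullable, add FOLLOW(A).
FOLLOW(B) = {$, d}


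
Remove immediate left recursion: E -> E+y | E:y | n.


Left-recursive alternatives: E+y, E:y; non-recursive: n
Introduce E': E -> nE', E' -> +yE' | :yE' | ε


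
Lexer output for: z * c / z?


Scan left to right, longest-match per lexeme
Tokens: ID(z), OP(*), ID(c), OP(/), ID(z)


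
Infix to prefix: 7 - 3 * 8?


'*' binds tighter: tree is (- 7 (* 3 8))
Prefix: - 7 * 3 8


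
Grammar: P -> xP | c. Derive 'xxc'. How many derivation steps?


Derivation: P => xP => xxP => xxc
Steps: 3


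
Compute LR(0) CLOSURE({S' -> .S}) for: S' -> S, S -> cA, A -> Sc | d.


Start: S' -> .S
For each item with dot before a nonterminal B, add B -> .γ for every B-production
Closure: [S' -> .S, S -> .cA]


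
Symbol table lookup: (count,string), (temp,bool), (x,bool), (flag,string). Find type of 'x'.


Lookup 'x' → type bool


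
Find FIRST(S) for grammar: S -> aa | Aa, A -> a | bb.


Per alternative of S: FIRST(aa) = {a}; FIRST(Aa) = {a, b}
FIRST(S) = {a, b}


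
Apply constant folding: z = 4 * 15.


4 * 15 = 60 at compile time
Optimized: z = 60


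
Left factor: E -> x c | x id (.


Common prefix: 'x'
Factored: E -> x E', E' -> c | id (


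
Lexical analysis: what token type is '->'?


Pattern: operator symbol
Type: OPERATOR


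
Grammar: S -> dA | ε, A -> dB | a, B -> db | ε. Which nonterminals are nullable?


A nonterminal is nullable iff some alternative derives ε (directly, or every symbol in it is nullable)
Nullable: {B, S}


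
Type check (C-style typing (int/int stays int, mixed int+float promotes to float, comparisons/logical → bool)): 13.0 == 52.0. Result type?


Operand types: float == float
Rule: comparison yields bool
Result type: bool


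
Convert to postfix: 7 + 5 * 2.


* has higher precedence, evaluate 5*2 first
Postfix: 7 5 2 * +


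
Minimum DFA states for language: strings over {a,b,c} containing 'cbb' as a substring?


KMP-style automaton: 3 progress states + 1 absorbing accept = 4
Minimal DFA: 4 states


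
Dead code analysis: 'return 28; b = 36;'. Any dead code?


statement follows a return and is unreachable
Dead: 'b = 36'


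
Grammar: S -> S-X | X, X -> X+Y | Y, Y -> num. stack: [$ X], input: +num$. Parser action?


shift '+' to continue X -> X+Y
Action: shift


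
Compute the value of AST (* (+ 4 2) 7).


Evaluate inner: (+ 4 2) = 6
Evaluate root: (* 6 7) = 42
Result: 42


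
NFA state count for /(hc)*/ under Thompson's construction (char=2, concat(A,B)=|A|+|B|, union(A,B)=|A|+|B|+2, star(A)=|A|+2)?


Syntax tree has 2 char leaf(s), 0 union(s), 1 star(s)
chars contribute 2×2 = 4; each union adds +2; each star adds +2
Total: 4 + 0 + 2 = 6 states


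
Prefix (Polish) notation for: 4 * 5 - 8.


left-to-right (same/higher precedence on left): tree is (- (* 4 5) 8)
Prefix: - * 4 5 8


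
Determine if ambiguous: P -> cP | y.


right-linear, alternatives start with distinct terminals 'c' vs 'y': unique leftmost derivation
Unambiguous


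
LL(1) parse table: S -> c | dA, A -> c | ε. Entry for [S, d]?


For [S, d]: 'd' ∈ FIRST(dA)
Entry: S -> dA


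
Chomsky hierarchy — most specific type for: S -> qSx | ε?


Single nonterminal LHS, but q^n x^n is not regular
Classification: Type 2 (Context-Free)


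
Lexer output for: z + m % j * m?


Scan left to right, longest-match per lexeme
Tokens: ID(z), OP(+), ID(m), OP(%), ID(j), OP(*), ID(m)


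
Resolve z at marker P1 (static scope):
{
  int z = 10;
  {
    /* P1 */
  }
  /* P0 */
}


P1's block does not declare z; resolves to the enclosing declaration at depth 0
z = 10


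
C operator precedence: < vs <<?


'<<' is shift (level 8); '<' is relational (level 7)
Higher level binds tighter
'<<' has higher precedence than '<'


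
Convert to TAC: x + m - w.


Break into single-operator statements:
t1 = x + m
t2 = t1 - w


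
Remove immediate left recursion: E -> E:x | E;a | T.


Left-recursive alternatives: E:x, E;a; non-recursive: T
Introduce E': E -> TE', E' -> :xE' | ;aE' | ε


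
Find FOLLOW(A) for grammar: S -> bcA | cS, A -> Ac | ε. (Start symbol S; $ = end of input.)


$ ∈ FOLLOW(S). For each A -> αBβ: add FIRST(β)\{ε} to FOLLOW(B); if β nullable, add FOLLOW(A).
FOLLOW(A) = {$, c}


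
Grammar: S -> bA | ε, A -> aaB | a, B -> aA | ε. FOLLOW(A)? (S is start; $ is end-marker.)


$ ∈ FOLLOW(S). For each A -> αBβ: add FIRST(β)\{ε} to FOLLOW(B); if β nullable, add FOLLOW(A).
FOLLOW(A) = {$}


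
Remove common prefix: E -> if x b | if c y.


Common prefix: 'if'
Factored: E -> if E', E' -> x b | c y


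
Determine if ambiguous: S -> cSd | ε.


balanced c^n…d^n: each string has a unique parse
Unambiguous


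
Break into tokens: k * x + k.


Scan left to right, longest-match per lexeme
Tokens: ID(k), OP(*), ID(x), OP(+), ID(k)


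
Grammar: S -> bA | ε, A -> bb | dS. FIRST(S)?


Per alternative of S: FIRST(bA) = {b}; FIRST(ε) = {ε}
FIRST(S) = {b, ε}


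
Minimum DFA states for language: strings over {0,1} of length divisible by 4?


Track length mod 4: states 0..3, accept at 0
Minimal DFA: 4 states


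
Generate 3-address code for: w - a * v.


Break into single-operator statements:
t1 = a * v
t2 = w - t1


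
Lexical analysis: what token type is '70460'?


Pattern: digits only
Type: INTEGER_LITERAL


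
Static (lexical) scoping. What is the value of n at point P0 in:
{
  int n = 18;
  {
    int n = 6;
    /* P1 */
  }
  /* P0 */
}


n declared in the same block as P0
n = 18


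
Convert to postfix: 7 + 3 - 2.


Left to right (same or higher precedence on left)
Postfix: 7 3 + 2 -


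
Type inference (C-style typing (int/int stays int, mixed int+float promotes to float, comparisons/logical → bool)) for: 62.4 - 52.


Operand types: float - int
Rule: mixed int/float promotes to float; int/int stays int
Result type: float


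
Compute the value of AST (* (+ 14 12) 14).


Evaluate inner: (+ 14 12) = 26
Evaluate root: (* 26 14) = 364
Result: 364


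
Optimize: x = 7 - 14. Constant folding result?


7 - 14 = -7 at compile time
Optimized: x = -7


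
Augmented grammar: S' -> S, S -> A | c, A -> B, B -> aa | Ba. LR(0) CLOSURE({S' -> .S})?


Start: S' -> .S
For each item with dot before a nonterminal B, add B -> .γ for every B-production
Closure: [S' -> .S, S -> .A, S -> .c, A -> .B, B -> .aa, B -> .Ba]


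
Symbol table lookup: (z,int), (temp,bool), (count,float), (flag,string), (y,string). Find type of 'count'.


Lookup 'count' → type float


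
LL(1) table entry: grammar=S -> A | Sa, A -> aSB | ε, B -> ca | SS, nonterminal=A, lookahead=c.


For [A, c]: ε is nullable and 'c' ∈ FOLLOW(A)
Entry: A -> ε


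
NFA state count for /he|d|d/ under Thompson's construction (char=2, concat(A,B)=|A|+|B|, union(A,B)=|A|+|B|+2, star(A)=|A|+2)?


Syntax tree has 4 char leaf(s), 2 union(s), 0 star(s)
chars contribute 4×2 = 8; each union adds +2; each star adds +2
Total: 8 + 4 + 0 = 12 states


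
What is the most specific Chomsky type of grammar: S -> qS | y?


Right-linear: every RHS is a terminal or a terminal followed by one nonterminal
Classification: Type 3 (Regular)


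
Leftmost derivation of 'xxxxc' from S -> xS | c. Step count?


Derivation: S => xS => xxS => xxxS => xxxxS => xxxxc
Steps: 5


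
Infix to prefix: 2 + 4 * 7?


'*' binds tighter: tree is (+ 2 (* 4 7))
Prefix: + 2 * 4 7


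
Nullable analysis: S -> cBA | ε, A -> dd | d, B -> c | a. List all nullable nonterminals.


A nonterminal is nullable iff some alternative derives ε (directly, or every symbol in it is nullable)
Nullable: {S}


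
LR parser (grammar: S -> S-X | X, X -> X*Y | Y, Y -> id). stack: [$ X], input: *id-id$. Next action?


shift '*' to continue X -> X*Y
Action: shift


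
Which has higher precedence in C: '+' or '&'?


'+' is additive (level 9); '&' is bitwise AND (level 5)
Higher level binds tighter
'+' has higher precedence than '&'


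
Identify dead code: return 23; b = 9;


statement follows a return and is unreachable
Dead: 'b = 9'


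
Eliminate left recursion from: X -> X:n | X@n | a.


Left-recursive alternatives: X:n, X@n; non-recursive: a
Introduce X': X -> aX', X' -> :nX' | @nX' | ε


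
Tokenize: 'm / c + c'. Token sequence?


Scan left to right, longest-match per lexeme
Tokens: ID(m), OP(/), ID(c), OP(+), ID(c)


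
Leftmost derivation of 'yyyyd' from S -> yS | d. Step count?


Derivation: S => yS => yyS => yyyS => yyyyS => yyyyd
Steps: 5


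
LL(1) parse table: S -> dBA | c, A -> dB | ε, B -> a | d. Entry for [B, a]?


For [B, a]: 'a' ∈ FIRST(a)
Entry: B -> a


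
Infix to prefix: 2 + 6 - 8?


left-to-right (same/higher precedence on left): tree is (- (+ 2 6) 8)
Prefix: - + 2 6 8


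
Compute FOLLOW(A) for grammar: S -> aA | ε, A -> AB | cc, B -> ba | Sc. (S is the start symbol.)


$ ∈ FOLLOW(S). For each A -> αBβ: add FIRST(β)\{ε} to FOLLOW(B); if β nullable, add FOLLOW(A).
FOLLOW(A) = {$, a, b, c}


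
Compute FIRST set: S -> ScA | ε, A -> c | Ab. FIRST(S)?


Per alternative of S: FIRST(ScA) = {c}; FIRST(ε) = {ε}
FIRST(S) = {c, ε}


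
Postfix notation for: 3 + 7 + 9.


Left to right (same or higher precedence on left)
Postfix: 3 7 + 9 +


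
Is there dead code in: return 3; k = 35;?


statement follows a return and is unreachable
Dead: 'k = 35'


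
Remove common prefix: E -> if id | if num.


Common prefix: 'if'
Factored: E -> if E', E' -> id | num


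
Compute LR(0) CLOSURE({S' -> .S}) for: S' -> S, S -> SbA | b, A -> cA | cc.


Start: S' -> .S
For each item with dot before a nonterminal B, add B -> .γ for every B-production
Closure: [S' -> .S, S -> .SbA, S -> .b]


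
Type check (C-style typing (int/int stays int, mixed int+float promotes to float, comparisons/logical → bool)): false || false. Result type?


Operand types: bool || bool
Rule: logical operators take bool operands and yield bool
Result type: bool


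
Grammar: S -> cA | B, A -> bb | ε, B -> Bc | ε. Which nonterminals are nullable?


A nonterminal is nullable iff some alternative derives ε (directly, or every symbol in it is nullable)
Nullable: {A, B, S}


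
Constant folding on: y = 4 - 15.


4 - 15 = -11 at compile time
Optimized: y = -11


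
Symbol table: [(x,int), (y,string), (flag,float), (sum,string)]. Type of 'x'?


Lookup 'x' → type int


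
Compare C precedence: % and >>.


'%' is multiplicative (level 10); '>>' is shift (level 8)
Higher level binds tighter
'%' has higher precedence than '>>'


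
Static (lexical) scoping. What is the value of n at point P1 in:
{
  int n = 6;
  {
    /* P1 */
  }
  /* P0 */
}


P1's block does not declare n; resolves to the enclosing declaration at depth 0
n = 6


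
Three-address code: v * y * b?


Break into single-operator statements:
t1 = v * y
t2 = t1 * b


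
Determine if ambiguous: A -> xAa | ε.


balanced x^n…a^n: each string has a unique parse
Unambiguous


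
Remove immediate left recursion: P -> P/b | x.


Left-recursive alternatives: P/b; non-recursive: x
Introduce P': P -> xP', P' -> /bP' | ε


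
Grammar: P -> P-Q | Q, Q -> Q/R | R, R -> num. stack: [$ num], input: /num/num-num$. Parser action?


'num' on top is the handle for R -> num
Action: reduce (R -> num)


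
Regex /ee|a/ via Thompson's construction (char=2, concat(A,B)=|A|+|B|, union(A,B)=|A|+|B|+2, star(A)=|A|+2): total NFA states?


Syntax tree has 3 char leaf(s), 1 union(s), 0 star(s)
chars contribute 3×2 = 6; each union adds +2; each star adds +2
Total: 6 + 2 + 0 = 8 states


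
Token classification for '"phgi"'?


Pattern: double-quoted sequence
Type: STRING_LITERAL


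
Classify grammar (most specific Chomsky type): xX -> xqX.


LHS has context (more than one symbol) and |LHS| ≤ |RHS|
Classification: Type 1 (Context-Sensitive)


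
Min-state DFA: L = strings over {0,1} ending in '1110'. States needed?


Track the longest suffix of input matching a prefix of '1110': 5 classes (prefixes of length 0..4)
Minimal DFA: 5 states


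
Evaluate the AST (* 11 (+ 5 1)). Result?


Evaluate inner: (+ 5 1) = 6
Evaluate root: (* 11 6) = 66
Result: 66


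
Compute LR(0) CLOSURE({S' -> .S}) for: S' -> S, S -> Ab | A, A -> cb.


Start: S' -> .S
For each item with dot before a nonterminal B, add B -> .γ for every B-production
Closure: [S' -> .S, S -> .Ab, S -> .A, A -> .cb]


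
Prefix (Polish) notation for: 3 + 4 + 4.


left-to-right (same/higher precedence on left): tree is (+ (+ 3 4) 4)
Prefix: + + 3 4 4


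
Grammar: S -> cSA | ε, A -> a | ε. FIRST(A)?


Per alternative of A: FIRST(a) = {a}; FIRST(ε) = {ε}
FIRST(A) = {a, ε}


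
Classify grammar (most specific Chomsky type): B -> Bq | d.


Left-linear: every RHS is a terminal or one nonterminal followed by a terminal
Classification: Type 3 (Regular)


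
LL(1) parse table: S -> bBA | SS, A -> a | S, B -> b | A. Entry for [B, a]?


For [B, a]: 'a' ∈ FIRST(A)
Entry: B -> A


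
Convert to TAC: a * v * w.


Break into single-operator statements:
t1 = a * v
t2 = t1 * w


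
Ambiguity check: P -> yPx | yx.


balanced y^n…x^n: each string has a unique parse
Unambiguous


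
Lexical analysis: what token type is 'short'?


Pattern: reserved word
Type: KEYWORD


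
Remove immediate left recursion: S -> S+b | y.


Left-recursive alternatives: S+b; non-recursive: y
Introduce S': S -> yS', S' -> +bS' | ε


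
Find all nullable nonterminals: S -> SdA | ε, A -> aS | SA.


A nonterminal is nullable iff some alternative derives ε (directly, or every symbol in it is nullable)
Nullable: {S}


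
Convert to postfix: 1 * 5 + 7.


Left to right (same or higher precedence on left)
Postfix: 1 5 * 7 +


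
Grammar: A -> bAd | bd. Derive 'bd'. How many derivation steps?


Derivation: A => bd
Steps: 1


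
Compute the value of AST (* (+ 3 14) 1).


Evaluate inner: (+ 3 14) = 17
Evaluate root: (* 17 1) = 17
Result: 17


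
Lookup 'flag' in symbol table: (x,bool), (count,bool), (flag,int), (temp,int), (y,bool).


Lookup 'flag' → type int


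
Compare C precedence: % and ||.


'%' is multiplicative (level 10); '||' is logical OR (level 1)
Higher level binds tighter
'%' has higher precedence than '||'


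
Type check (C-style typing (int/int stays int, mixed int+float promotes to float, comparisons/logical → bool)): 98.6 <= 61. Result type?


Operand types: float <= int
Rule: comparison yields bool
Result type: bool


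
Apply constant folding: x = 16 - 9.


16 - 9 = 7 at compile time
Optimized: x = 7
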